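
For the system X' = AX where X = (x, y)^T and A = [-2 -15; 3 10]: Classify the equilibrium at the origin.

A = [[-2,-15],[3,10]]; det(A-λI) = λ^2 - 8λ + 25.
λ = 4 ± 3i: positive real part.

unstable spiral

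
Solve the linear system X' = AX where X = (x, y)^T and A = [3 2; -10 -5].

x(t) = c_1e^(-t)cos(2t) + c_2e^(-t)sin(2t), y(t) = -c_1e^(-t)sin(2t) - 2c_1e^(-t)cos(2t) - 2c_2e^(-t)sin(2t) + c_2e^(-t)cos(2t)

Coefficient matrix A = [[3, 2], [-10, -5]].
Characteristic polynomial det(A - λI) = λ^2 + 2λ + 5 = 0.
Eigenvalues λ = -1 ± 2i (complex conjugate pair).
For λ=-1+2i: an eigenvector is (1,-2) - i(0,-1) = (1, -2 + i).
A real fundamental pair from Re and Im of e^((-1+2i)t)v: X_1 = e^(-t)(cos(2t)·(1,-2) + sin(2t)·(0,-1)), X_2 = e^(-t)(sin(2t)·(1,-2) - cos(2t)·(0,-1)).
General solution: c_1X_1 + c_2X_2.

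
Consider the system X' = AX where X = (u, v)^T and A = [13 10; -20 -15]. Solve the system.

Coefficient matrix A = [[13, 10], [-20, -15]].
Characteristic polynomial det(A - λI) = λ^2 + 2λ + 5 = 0.
Eigenvalues λ = -1 ± 2i (complex conjugate pair).
For λ=-1+2i: an eigenvector is (-1,1) - i(-2,3) = (-1 + 2i, 1 - 3i).
A real fundamental pair from Re and Im of e^((-1+2i)t)v: X_1 = e^(-t)(cos(2t)·(-1,1) + sin(2t)·(-2,3)), X_2 = e^(-t)(sin(2t)·(-1,1) - cos(2t)·(-2,3)).
General solution: c_1X_1 + c_2X_2.

u(t) = -2c_1e^(-t)sin(2t) - c_1e^(-t)cos(2t) - c_2e^(-t)sin(2t) + 2c_2e^(-t)cos(2t), v(t) = 3c_1e^(-t)sin(2t) + c_1e^(-t)cos(2t) + c_2e^(-t)sin(2t) - 3c_2e^(-t)cos(2t)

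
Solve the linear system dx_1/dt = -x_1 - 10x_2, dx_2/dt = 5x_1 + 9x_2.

x_1(t) = -C_1e^(4t)sin(5t) - C_1e^(4t)cos(5t) - C_2e^(4t)sin(5t) + C_2e^(4t)cos(5t), x_2(t) = C_1e^(4t)cos(5t) + C_2e^(4t)sin(5t)

Coefficient matrix A = [[-1, -10], [5, 9]].
Characteristic polynomial det(A - λI) = λ^2 - 8λ + 41 = 0.
Eigenvalues λ = 4 ± 5i (complex conjugate pair).
For λ=4+5i: an eigenvector is (-1,1) - i(-1,0) = (-1 + i, 1).
A real fundamental pair from Re and Im of e^((4+5i)t)v: X_1 = e^(4t)(cos(5t)·(-1,1) + sin(5t)·(-1,0)), X_2 = e^(4t)(sin(5t)·(-1,1) - cos(5t)·(-1,0)).
General solution: C_1X_1 + C_2X_2.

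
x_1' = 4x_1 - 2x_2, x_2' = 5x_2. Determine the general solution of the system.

Coefficient matrix A = [[4, -2], [0, 5]].
Characteristic polynomial det(A - λI) = λ^2 - 9λ + 20 = 0.
Eigenvalues λ = 4, 5.
For λ=4: (A-λI) row 1 is [0, -2], so an eigenvector is (-1, 0).
For λ=5: (A-λI) row 1 is [-1, -2], so an eigenvector is (-2, 1).
General solution: c_1e^(4t)(-1,0) + c_2e^(5t)(-2,1).

x_1(t) = -c_1e^(4t) - 2c_2e^(5t), x_2(t) = c_2e^(5t)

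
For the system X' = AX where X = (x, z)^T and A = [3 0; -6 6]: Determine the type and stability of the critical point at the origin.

A = [[3,0],[-6,6]]; det(A-λI) = λ^2 - 9λ + 18.
λ = 6, 3: both positive.

unstable node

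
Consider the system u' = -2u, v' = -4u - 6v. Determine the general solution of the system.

Coefficient matrix A = [[-2, 0], [-4, -6]].
Characteristic polynomial det(A - λI) = λ^2 + 8λ + 12 = 0.
Eigenvalues λ = -6, -2.
For λ=-6: (A-λI) row 1 is [4, 0], so an eigenvector is (0, 1).
For λ=-2: (A-λI) row 2 is [-4, -4], so an eigenvector is (1, -1).
General solution: K_1e^(-6t)(0,1) + K_2e^(-2t)(1,-1).

u(t) = K_2e^(-2t), v(t) = K_1e^(-6t) - K_2e^(-2t)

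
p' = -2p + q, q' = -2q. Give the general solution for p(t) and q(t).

p(t) = C_1e^(-2t) + C_2te^(-2t) + 2C_2e^(-2t), q(t) = C_2e^(-2t)

Coefficient matrix A = [[-2, 1], [0, -2]].
Characteristic polynomial det(A - λI) = λ^2 + 4λ + 4 = 0.
Single eigenvalue λ = -2 with algebraic multiplicity 2.
Eigenvector v = (1,0); generalized eigenvector w with (A-λI)w=v is (2,1).
General solution: e^(-2t)[C_1·v + C_2·(t·v + w)].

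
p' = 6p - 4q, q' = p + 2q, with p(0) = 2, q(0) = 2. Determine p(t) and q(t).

Coefficient matrix A = [[6, -4], [1, 2]].
Characteristic polynomial det(A - λI) = λ^2 - 8λ + 16 = 0.
Single eigenvalue λ = 4 with algebraic multiplicity 2.
Eigenvector v = (-2,-1); generalized eigenvector w with (A-λI)w=v is (1,1).
General solution: e^(4t)[c_1·v + c_2·(t·v + w)].
Applying p(0)=2, q(0)=2 gives c_1=0, c_2=2.

p(t) = -4te^(4t) + 2e^(4t), q(t) = -2te^(4t) + 2e^(4t)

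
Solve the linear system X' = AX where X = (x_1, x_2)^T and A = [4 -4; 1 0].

x_1(t) = -2C_1e^(2t) - 2C_2te^(2t) - C_2e^(2t), x_2(t) = -C_1e^(2t) - C_2te^(2t)

Coefficient matrix A = [[4, -4], [1, 0]].
Characteristic polynomial det(A - λI) = λ^2 - 4λ + 4 = 0.
Single eigenvalue λ = 2 with algebraic multiplicity 2.
Eigenvector v = (-2,-1); generalized eigenvector w with (A-λI)w=v is (-1,0).
General solution: e^(2t)[C_1·v + C_2·(t·v + w)].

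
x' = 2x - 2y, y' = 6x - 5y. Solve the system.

x(t) = 2c_1e^(-t) - c_2e^(-2t), y(t) = 3c_1e^(-t) - 2c_2e^(-2t)

Coefficient matrix A = [[2, -2], [6, -5]].
Characteristic polynomial det(A - λI) = λ^2 + 3λ + 2 = 0.
Eigenvalues λ = -1, -2.
For λ=-1: (A-λI) row 1 is [3, -2], so an eigenvector is (2, 3).
For λ=-2: (A-λI) row 1 is [4, -2], so an eigenvector is (-1, -2).
General solution: c_1e^(-t)(2,3) + c_2e^(-2t)(-1,-2).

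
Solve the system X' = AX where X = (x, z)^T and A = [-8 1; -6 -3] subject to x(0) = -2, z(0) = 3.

Coefficient matrix A = [[-8, 1], [-6, -3]].
Characteristic polynomial det(A - λI) = λ^2 + 11λ + 30 = 0.
Eigenvalues λ = -5, -6.
For λ=-5: (A-λI) row 1 is [-3, 1], so an eigenvector is (-1, -3).
For λ=-6: (A-λI) row 1 is [-2, 1], so an eigenvector is (-1, -2).
General solution: C_1e^(-5t)(-1,-3) + C_2e^(-6t)(-1,-2).
Applying x(0)=-2, z(0)=3 gives C_1=-7, C_2=9.

x(t) = 7e^(-5t) - 9e^(-6t), z(t) = 21e^(-5t) - 18e^(-6t)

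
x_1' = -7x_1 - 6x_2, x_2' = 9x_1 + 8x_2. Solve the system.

x_1(t) = -2c_1e^(2t) + c_2e^(-t), x_2(t) = 3c_1e^(2t) - c_2e^(-t)

Coefficient matrix A = [[-7, -6], [9, 8]].
Characteristic polynomial det(A - λI) = λ^2 - λ - 2 = 0.
Eigenvalues λ = 2, -1.
For λ=2: (A-λI) row 1 is [-9, -6], so an eigenvector is (-2, 3).
For λ=-1: (A-λI) row 1 is [-6, -6], so an eigenvector is (1, -1).
General solution: c_1e^(2t)(-2,3) + c_2e^(-t)(1,-1).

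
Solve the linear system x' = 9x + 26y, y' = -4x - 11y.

x(t) = -2c_1e^(-t)sin(2t) - 3c_1e^(-t)cos(2t) - 3c_2e^(-t)sin(2t) + 2c_2e^(-t)cos(2t), y(t) = c_1e^(-t)sin(2t) + c_1e^(-t)cos(2t) + c_2e^(-t)sin(2t) - c_2e^(-t)cos(2t)

Coefficient matrix A = [[9, 26], [-4, -11]].
Characteristic polynomial det(A - λI) = λ^2 + 2λ + 5 = 0.
Eigenvalues λ = -1 ± 2i (complex conjugate pair).
For λ=-1+2i: an eigenvector is (-3,1) - i(-2,1) = (-3 + 2i, 1 - i).
A real fundamental pair from Re and Im of e^((-1+2i)t)v: X_1 = e^(-t)(cos(2t)·(-3,1) + sin(2t)·(-2,1)), X_2 = e^(-t)(sin(2t)·(-3,1) - cos(2t)·(-2,1)).
General solution: c_1X_1 + c_2X_2.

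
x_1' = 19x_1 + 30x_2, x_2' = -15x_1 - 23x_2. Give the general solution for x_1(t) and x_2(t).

Coefficient matrix A = [[19, 30], [-15, -23]].
Characteristic polynomial det(A - λI) = λ^2 + 4λ + 13 = 0.
Eigenvalues λ = -2 ± 3i (complex conjugate pair).
For λ=-2+3i: an eigenvector is (3,-2) - i(1,-1) = (3 - i, -2 + i).
A real fundamental pair from Re and Im of e^((-2+3i)t)v: X_1 = e^(-2t)(cos(3t)·(3,-2) + sin(3t)·(1,-1)), X_2 = e^(-2t)(sin(3t)·(3,-2) - cos(3t)·(1,-1)).
General solution: c_1X_1 + c_2X_2.

x_1(t) = c_1e^(-2t)sin(3t) + 3c_1e^(-2t)cos(3t) + 3c_2e^(-2t)sin(3t) - c_2e^(-2t)cos(3t), x_2(t) = -c_1e^(-2t)sin(3t) - 2c_1e^(-2t)cos(3t) - 2c_2e^(-2t)sin(3t) + c_2e^(-2t)cos(3t)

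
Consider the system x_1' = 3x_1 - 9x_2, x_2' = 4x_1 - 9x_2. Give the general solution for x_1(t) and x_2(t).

x_1(t) = 3c_1e^(-3t) + 3c_2te^(-3t) - c_2e^(-3t), x_2(t) = 2c_1e^(-3t) + 2c_2te^(-3t) - c_2e^(-3t)

Coefficient matrix A = [[3, -9], [4, -9]].
Characteristic polynomial det(A - λI) = λ^2 + 6λ + 9 = 0.
Single eigenvalue λ = -3 with algebraic multiplicity 2.
Eigenvector v = (3,2); generalized eigenvector w with (A-λI)w=v is (-1,-1).
General solution: e^(-3t)[c_1·v + c_2·(t·v + w)].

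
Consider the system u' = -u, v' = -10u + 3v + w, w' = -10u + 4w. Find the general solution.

Coefficient matrix A = [[-1, 0, 0], [-10, 3, 1], [-10, 0, 4]].
det(A - λI) = 0 gives eigenvalues λ = -1, 4, 3.
For λ=-1: eigenvector (1,2,2).
For λ=4: eigenvector (0,1,1).
For λ=3: eigenvector (0,-1,0).
General solution: C_1e^(-t)(1,2,2) + C_2e^(4t)(0,1,1) + C_3e^(3t)(0,-1,0).

u(t) = C_1e^(-t), v(t) = 2C_1e^(-t) + C_2e^(4t) - C_3e^(3t), w(t) = 2C_1e^(-t) + C_2e^(4t)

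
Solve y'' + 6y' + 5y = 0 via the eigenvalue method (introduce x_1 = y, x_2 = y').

y(t) = c_1e^(-t) + c_2e^(-5t)

Let x_1 = y, x_2 = y'. Then x_1' = x_2 and x_2' = -5x_1 - 6x_2.
A = [[0,1],[-5,-6]]; det(A-λI) = λ^2 + 6λ + 5.
Eigenvalues λ = -1, -5 with eigenvectors (1,-1), (1,-5).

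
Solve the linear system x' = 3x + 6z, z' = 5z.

x(t) = 3C_1e^(5t) - C_2e^(3t), z(t) = C_1e^(5t)

Coefficient matrix A = [[3, 6], [0, 5]].
Characteristic polynomial det(A - λI) = λ^2 - 8λ + 15 = 0.
Eigenvalues λ = 5, 3.
For λ=5: (A-λI) row 1 is [-2, 6], so an eigenvector is (3, 1).
For λ=3: (A-λI) row 1 is [0, 6], so an eigenvector is (-1, 0).
General solution: C_1e^(5t)(3,1) + C_2e^(3t)(-1,0).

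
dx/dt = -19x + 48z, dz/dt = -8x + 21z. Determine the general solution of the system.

Coefficient matrix A = [[-19, 48], [-8, 21]].
Characteristic polynomial det(A - λI) = λ^2 - 2λ - 15 = 0.
Eigenvalues λ = -3, 5.
For λ=-3: (A-λI) row 1 is [-16, 48], so an eigenvector is (-3, -1).
For λ=5: (A-λI) row 1 is [-24, 48], so an eigenvector is (2, 1).
General solution: K_1e^(-3t)(-3,-1) + K_2e^(5t)(2,1).

x(t) = -3K_1e^(-3t) + 2K_2e^(5t), z(t) = -K_1e^(-3t) + K_2e^(5t)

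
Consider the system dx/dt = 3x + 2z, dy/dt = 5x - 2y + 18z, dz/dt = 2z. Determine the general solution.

Coefficient matrix A = [[3, 0, 2], [5, -2, 18], [0, 0, 2]].
det(A - λI) = 0 gives eigenvalues λ = 3, -2, 2.
For λ=3: eigenvector (1,1,0).
For λ=-2: eigenvector (0,1,0).
For λ=2: eigenvector (-2,2,1).
General solution: c_1e^(3t)(1,1,0) + c_2e^(-2t)(0,1,0) + c_3e^(2t)(-2,2,1).

x(t) = c_1e^(3t) - 2c_3e^(2t), y(t) = c_1e^(3t) + c_2e^(-2t) + 2c_3e^(2t), z(t) = c_3e^(2t)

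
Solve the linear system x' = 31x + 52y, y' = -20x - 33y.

Coefficient matrix A = [[31, 52], [-20, -33]].
Characteristic polynomial det(A - λI) = λ^2 + 2λ + 17 = 0.
Eigenvalues λ = -1 ± 4i (complex conjugate pair).
For λ=-1+4i: an eigenvector is (3,-2) - i(-2,1) = (3 + 2i, -2 - i).
A real fundamental pair from Re and Im of e^((-1+4i)t)v: X_1 = e^(-t)(cos(4t)·(3,-2) + sin(4t)·(-2,1)), X_2 = e^(-t)(sin(4t)·(3,-2) - cos(4t)·(-2,1)).
General solution: C_1X_1 + C_2X_2.

x(t) = -2C_1e^(-t)sin(4t) + 3C_1e^(-t)cos(4t) + 3C_2e^(-t)sin(4t) + 2C_2e^(-t)cos(4t), y(t) = C_1e^(-t)sin(4t) - 2C_1e^(-t)cos(4t) - 2C_2e^(-t)sin(4t) - C_2e^(-t)cos(4t)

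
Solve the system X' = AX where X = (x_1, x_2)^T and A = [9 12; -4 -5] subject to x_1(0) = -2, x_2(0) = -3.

Coefficient matrix A = [[9, 12], [-4, -5]].
Characteristic polynomial det(A - λI) = λ^2 - 4λ + 3 = 0.
Eigenvalues λ = 1, 3.
For λ=1: (A-λI) row 1 is [8, 12], so an eigenvector is (3, -2).
For λ=3: (A-λI) row 1 is [6, 12], so an eigenvector is (2, -1).
General solution: C_1e^(t)(3,-2) + C_2e^(3t)(2,-1).
Applying x_1(0)=-2, x_2(0)=-3 gives C_1=8, C_2=-13.

x_1(t) = -26e^(3t) + 24e^(t), x_2(t) = 13e^(3t) - 16e^(t)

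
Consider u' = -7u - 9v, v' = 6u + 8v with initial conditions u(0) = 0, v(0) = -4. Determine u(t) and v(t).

Coefficient matrix A = [[-7, -9], [6, 8]].
Characteristic polynomial det(A - λI) = λ^2 - λ - 2 = 0.
Eigenvalues λ = 2, -1.
For λ=2: (A-λI) row 1 is [-9, -9], so an eigenvector is (1, -1).
For λ=-1: (A-λI) row 1 is [-6, -9], so an eigenvector is (-3, 2).
General solution: c_1e^(2t)(1,-1) + c_2e^(-t)(-3,2).
Applying u(0)=0, v(0)=-4 gives c_1=12, c_2=4.

u(t) = 12e^(2t) - 12e^(-t), v(t) = -12e^(2t) + 8e^(-t)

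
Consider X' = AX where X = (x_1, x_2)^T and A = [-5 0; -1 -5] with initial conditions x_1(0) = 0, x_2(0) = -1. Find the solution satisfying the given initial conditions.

x_1(t) = 0, x_2(t) = -e^(-5t)

Coefficient matrix A = [[-5, 0], [-1, -5]].
Characteristic polynomial det(A - λI) = λ^2 + 10λ + 25 = 0.
Single eigenvalue λ = -5 with algebraic multiplicity 2.
Eigenvector v = (0,-1); generalized eigenvector w with (A-λI)w=v is (1,3).
General solution: e^(-5t)[K_1·v + K_2·(t·v + w)].
Applying x_1(0)=0, x_2(0)=-1 gives K_1=1, K_2=0.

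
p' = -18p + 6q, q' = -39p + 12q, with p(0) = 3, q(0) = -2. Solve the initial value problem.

Coefficient matrix A = [[-18, 6], [-39, 12]].
Characteristic polynomial det(A - λI) = λ^2 + 6λ + 18 = 0.
Eigenvalues λ = -3 ± 3i (complex conjugate pair).
For λ=-3+3i: an eigenvector is (-1,-3) - i(-1,-2) = (-1 + i, -3 + 2i).
A real fundamental pair from Re and Im of e^((-3+3i)t)v: X_1 = e^(-3t)(cos(3t)·(-1,-3) + sin(3t)·(-1,-2)), X_2 = e^(-3t)(sin(3t)·(-1,-3) - cos(3t)·(-1,-2)).
General solution: K_1X_1 + K_2X_2.
Applying p(0)=3, q(0)=-2 gives K_1=8, K_2=11.

p(t) = -19e^(-3t)sin(3t) + 3e^(-3t)cos(3t), q(t) = -49e^(-3t)sin(3t) - 2e^(-3t)cos(3t)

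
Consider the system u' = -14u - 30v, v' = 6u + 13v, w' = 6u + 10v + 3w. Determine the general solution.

Coefficient matrix A = [[-14, -30, 0], [6, 13, 0], [6, 10, 3]].
det(A - λI) = 0 gives eigenvalues λ = 3, 1, -2.
For λ=3: eigenvector (0,0,1).
For λ=1: eigenvector (-2,1,1).
For λ=-2: eigenvector (5,-2,-2).
General solution: c_1e^(3t)(0,0,1) + c_2e^(t)(-2,1,1) + c_3e^(-2t)(5,-2,-2).

u(t) = -2c_2e^(t) + 5c_3e^(-2t), v(t) = c_2e^(t) - 2c_3e^(-2t), w(t) = c_1e^(3t) + c_2e^(t) - 2c_3e^(-2t)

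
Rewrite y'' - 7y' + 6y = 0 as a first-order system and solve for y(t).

y(t) = c_1e^(6t) + c_2e^(t)

Let x_1 = y, x_2 = y'. Then x_1' = x_2 and x_2' = -6x_1 + 7x_2.
A = [[0,1],[-6,7]]; det(A-λI) = λ^2 - 7λ + 6.
Eigenvalues λ = 6, 1 with eigenvectors (1,6), (1,1).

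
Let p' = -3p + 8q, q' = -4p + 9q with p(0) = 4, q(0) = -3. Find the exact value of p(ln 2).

A = [[-3,8],[-4,9]]; eigenvalues λ = 5, 1.
Eigenvectors: (1,1) for λ=5, (-2,-1) for λ=1.
From the initial condition, c_1 = -10, c_2 = -7.
p(ln 2) = (-10)(2^5)(1) + (-7)(2^1)(-2) = -292.

-292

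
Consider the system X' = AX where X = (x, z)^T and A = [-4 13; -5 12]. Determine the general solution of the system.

x(t) = 2C_1e^(4t)sin(t) + 3C_1e^(4t)cos(t) + 3C_2e^(4t)sin(t) - 2C_2e^(4t)cos(t), z(t) = C_1e^(4t)sin(t) + 2C_1e^(4t)cos(t) + 2C_2e^(4t)sin(t) - C_2e^(4t)cos(t)

Coefficient matrix A = [[-4, 13], [-5, 12]].
Characteristic polynomial det(A - λI) = λ^2 - 8λ + 17 = 0.
Eigenvalues λ = 4 ± i (complex conjugate pair).
For λ=4+i: an eigenvector is (3,2) - i(2,1) = (3 - 2i, 2 - i).
A real fundamental pair from Re and Im of e^((4+i)t)v: X_1 = e^(4t)(cos(t)·(3,2) + sin(t)·(2,1)), X_2 = e^(4t)(sin(t)·(3,2) - cos(t)·(2,1)).
General solution: C_1X_1 + C_2X_2.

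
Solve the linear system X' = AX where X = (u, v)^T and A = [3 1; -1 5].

u(t) = -c_1e^(4t) - c_2te^(4t) - c_2e^(4t), v(t) = -c_1e^(4t) - c_2te^(4t) - 2c_2e^(4t)

Coefficient matrix A = [[3, 1], [-1, 5]].
Characteristic polynomial det(A - λI) = λ^2 - 8λ + 16 = 0.
Single eigenvalue λ = 4 with algebraic multiplicity 2.
Eigenvector v = (-1,-1); generalized eigenvector w with (A-λI)w=v is (-1,-2).
General solution: e^(4t)[c_1·v + c_2·(t·v + w)].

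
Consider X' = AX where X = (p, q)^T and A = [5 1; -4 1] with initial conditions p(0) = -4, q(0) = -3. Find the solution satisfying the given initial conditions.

Coefficient matrix A = [[5, 1], [-4, 1]].
Characteristic polynomial det(A - λI) = λ^2 - 6λ + 9 = 0.
Single eigenvalue λ = 3 with algebraic multiplicity 2.
Eigenvector v = (-1,2); generalized eigenvector w with (A-λI)w=v is (-1,1).
General solution: e^(3t)[c_1·v + c_2·(t·v + w)].
Applying p(0)=-4, q(0)=-3 gives c_1=-7, c_2=11.

p(t) = -11te^(3t) - 4e^(3t), q(t) = 22te^(3t) - 3e^(3t)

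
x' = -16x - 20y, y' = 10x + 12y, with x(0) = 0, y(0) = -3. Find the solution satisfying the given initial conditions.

x(t) = 30e^(-2t)sin(2t), y(t) = -21e^(-2t)sin(2t) - 3e^(-2t)cos(2t)

Coefficient matrix A = [[-16, -20], [10, 12]].
Characteristic polynomial det(A - λI) = λ^2 + 4λ + 8 = 0.
Eigenvalues λ = -2 ± 2i (complex conjugate pair).
For λ=-2+2i: an eigenvector is (-1,1) - i(-3,2) = (-1 + 3i, 1 - 2i).
A real fundamental pair from Re and Im of e^((-2+2i)t)v: X_1 = e^(-2t)(cos(2t)·(-1,1) + sin(2t)·(-3,2)), X_2 = e^(-2t)(sin(2t)·(-1,1) - cos(2t)·(-3,2)).
General solution: c_1X_1 + c_2X_2.
Applying x(0)=0, y(0)=-3 gives c_1=-9, c_2=-3.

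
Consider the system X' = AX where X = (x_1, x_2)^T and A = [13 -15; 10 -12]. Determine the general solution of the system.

Coefficient matrix A = [[13, -15], [10, -12]].
Characteristic polynomial det(A - λI) = λ^2 - λ - 6 = 0.
Eigenvalues λ = -2, 3.
For λ=-2: (A-λI) row 1 is [15, -15], so an eigenvector is (-1, -1).
For λ=3: (A-λI) row 1 is [10, -15], so an eigenvector is (-3, -2).
General solution: K_1e^(-2t)(-1,-1) + K_2e^(3t)(-3,-2).

x_1(t) = -K_1e^(-2t) - 3K_2e^(3t), x_2(t) = -K_1e^(-2t) - 2K_2e^(3t)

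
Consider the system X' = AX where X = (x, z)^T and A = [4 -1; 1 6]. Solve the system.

x(t) = -K_1e^(5t) - K_2te^(5t) + 3K_2e^(5t), z(t) = K_1e^(5t) + K_2te^(5t) - 2K_2e^(5t)

Coefficient matrix A = [[4, -1], [1, 6]].
Characteristic polynomial det(A - λI) = λ^2 - 10λ + 25 = 0.
Single eigenvalue λ = 5 with algebraic multiplicity 2.
Eigenvector v = (-1,1); generalized eigenvector w with (A-λI)w=v is (3,-2).
General solution: e^(5t)[K_1·v + K_2·(t·v + w)].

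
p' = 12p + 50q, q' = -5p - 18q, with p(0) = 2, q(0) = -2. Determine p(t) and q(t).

Coefficient matrix A = [[12, 50], [-5, -18]].
Characteristic polynomial det(A - λI) = λ^2 + 6λ + 34 = 0.
Eigenvalues λ = -3 ± 5i (complex conjugate pair).
For λ=-3+5i: an eigenvector is (3,-1) - i(-1,0) = (3 + i, -1).
A real fundamental pair from Re and Im of e^((-3+5i)t)v: X_1 = e^(-3t)(cos(5t)·(3,-1) + sin(5t)·(-1,0)), X_2 = e^(-3t)(sin(5t)·(3,-1) - cos(5t)·(-1,0)).
General solution: c_1X_1 + c_2X_2.
Applying p(0)=2, q(0)=-2 gives c_1=2, c_2=-4.

p(t) = -14e^(-3t)sin(5t) + 2e^(-3t)cos(5t), q(t) = 4e^(-3t)sin(5t) - 2e^(-3t)cos(5t)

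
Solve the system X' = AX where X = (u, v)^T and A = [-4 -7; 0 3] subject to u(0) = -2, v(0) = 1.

u(t) = -e^(3t) - e^(-4t), v(t) = e^(3t)

Coefficient matrix A = [[-4, -7], [0, 3]].
Characteristic polynomial det(A - λI) = λ^2 + λ - 12 = 0.
Eigenvalues λ = -4, 3.
For λ=-4: (A-λI) row 1 is [0, -7], so an eigenvector is (1, 0).
For λ=3: (A-λI) row 1 is [-7, -7], so an eigenvector is (-1, 1).
General solution: C_1e^(-4t)(1,0) + C_2e^(3t)(-1,1).
Applying u(0)=-2, v(0)=1 gives C_1=-1, C_2=1.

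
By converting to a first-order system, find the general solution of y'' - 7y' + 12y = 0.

y(t) = C_1e^(4t) + C_2e^(3t)

Let x_1 = y, x_2 = y'. Then x_1' = x_2 and x_2' = -12x_1 + 7x_2.
A = [[0,1],[-12,7]]; det(A-λI) = λ^2 - 7λ + 12.
Eigenvalues λ = 4, 3 with eigenvectors (1,4), (1,3).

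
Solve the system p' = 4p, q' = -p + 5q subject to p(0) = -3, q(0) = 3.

Coefficient matrix A = [[4, 0], [-1, 5]].
Characteristic polynomial det(A - λI) = λ^2 - 9λ + 20 = 0.
Eigenvalues λ = 4, 5.
For λ=4: (A-λI) row 2 is [-1, 1], so an eigenvector is (1, 1).
For λ=5: (A-λI) row 1 is [-1, 0], so an eigenvector is (0, -1).
General solution: K_1e^(4t)(1,1) + K_2e^(5t)(0,-1).
Applying p(0)=-3, q(0)=3 gives K_1=-3, K_2=-6.

p(t) = -3e^(4t), q(t) = 6e^(5t) - 3e^(4t)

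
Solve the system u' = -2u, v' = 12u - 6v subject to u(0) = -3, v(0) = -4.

u(t) = -3e^(-2t), v(t) = -9e^(-2t) + 5e^(-6t)

Coefficient matrix A = [[-2, 0], [12, -6]].
Characteristic polynomial det(A - λI) = λ^2 + 8λ + 12 = 0.
Eigenvalues λ = -2, -6.
For λ=-2: (A-λI) row 2 is [12, -4], so an eigenvector is (-1, -3).
For λ=-6: (A-λI) row 1 is [4, 0], so an eigenvector is (0, -1).
General solution: c_1e^(-2t)(-1,-3) + c_2e^(-6t)(0,-1).
Applying u(0)=-3, v(0)=-4 gives c_1=3, c_2=-5.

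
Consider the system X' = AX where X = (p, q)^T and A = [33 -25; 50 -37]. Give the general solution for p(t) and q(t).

Coefficient matrix A = [[33, -25], [50, -37]].
Characteristic polynomial det(A - λI) = λ^2 + 4λ + 29 = 0.
Eigenvalues λ = -2 ± 5i (complex conjugate pair).
For λ=-2+5i: an eigenvector is (1,1) - i(2,3) = (1 - 2i, 1 - 3i).
A real fundamental pair from Re and Im of e^((-2+5i)t)v: X_1 = e^(-2t)(cos(5t)·(1,1) + sin(5t)·(2,3)), X_2 = e^(-2t)(sin(5t)·(1,1) - cos(5t)·(2,3)).
General solution: C_1X_1 + C_2X_2.

p(t) = 2C_1e^(-2t)sin(5t) + C_1e^(-2t)cos(5t) + C_2e^(-2t)sin(5t) - 2C_2e^(-2t)cos(5t), q(t) = 3C_1e^(-2t)sin(5t) + C_1e^(-2t)cos(5t) + C_2e^(-2t)sin(5t) - 3C_2e^(-2t)cos(5t)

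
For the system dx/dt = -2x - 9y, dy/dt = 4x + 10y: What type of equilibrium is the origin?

A = [[-2,-9],[4,10]]; det(A-λI) = λ^2 - 8λ + 16.
repeated λ = 4 with a single eigenvector.

unstable improper node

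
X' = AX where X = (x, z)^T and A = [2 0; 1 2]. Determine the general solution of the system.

x(t) = -c_2e^(2t), z(t) = -c_1e^(2t) - c_2te^(2t) + c_2e^(2t)

Coefficient matrix A = [[2, 0], [1, 2]].
Characteristic polynomial det(A - λI) = λ^2 - 4λ + 4 = 0.
Single eigenvalue λ = 2 with algebraic multiplicity 2.
Eigenvector v = (0,-1); generalized eigenvector w with (A-λI)w=v is (-1,1).
General solution: e^(2t)[c_1·v + c_2·(t·v + w)].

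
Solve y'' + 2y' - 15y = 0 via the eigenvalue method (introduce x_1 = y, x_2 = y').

y(t) = c_1e^(3t) + c_2e^(-5t)

Let x_1 = y, x_2 = y'. Then x_1' = x_2 and x_2' = 15x_1 - 2x_2.
A = [[0,1],[15,-2]]; det(A-λI) = λ^2 + 2λ - 15.
Eigenvalues λ = 3, -5 with eigenvectors (1,3), (1,-5).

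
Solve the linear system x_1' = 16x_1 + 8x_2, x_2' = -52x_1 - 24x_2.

x_1(t) = c_1e^(-4t)sin(4t) + c_1e^(-4t)cos(4t) + c_2e^(-4t)sin(4t) - c_2e^(-4t)cos(4t), x_2(t) = -3c_1e^(-4t)sin(4t) - 2c_1e^(-4t)cos(4t) - 2c_2e^(-4t)sin(4t) + 3c_2e^(-4t)cos(4t)

Coefficient matrix A = [[16, 8], [-52, -24]].
Characteristic polynomial det(A - λI) = λ^2 + 8λ + 32 = 0.
Eigenvalues λ = -4 ± 4i (complex conjugate pair).
For λ=-4+4i: an eigenvector is (1,-2) - i(1,-3) = (1 - i, -2 + 3i).
A real fundamental pair from Re and Im of e^((-4+4i)t)v: X_1 = e^(-4t)(cos(4t)·(1,-2) + sin(4t)·(1,-3)), X_2 = e^(-4t)(sin(4t)·(1,-2) - cos(4t)·(1,-3)).
General solution: c_1X_1 + c_2X_2.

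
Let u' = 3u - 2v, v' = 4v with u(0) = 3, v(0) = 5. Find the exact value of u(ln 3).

-459

A = [[3,-2],[0,4]]; eigenvalues λ = 4, 3.
Eigenvectors: (-2,1) for λ=4, (-1,0) for λ=3.
From the initial condition, c_1 = 5, c_2 = -13.
u(ln 3) = (5)(3^4)(-2) + (-13)(3^3)(-1) = -459.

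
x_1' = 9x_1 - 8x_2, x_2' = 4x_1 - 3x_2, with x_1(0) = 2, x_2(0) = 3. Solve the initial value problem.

Coefficient matrix A = [[9, -8], [4, -3]].
Characteristic polynomial det(A - λI) = λ^2 - 6λ + 5 = 0.
Eigenvalues λ = 5, 1.
For λ=5: (A-λI) row 1 is [4, -8], so an eigenvector is (2, 1).
For λ=1: (A-λI) row 1 is [8, -8], so an eigenvector is (-1, -1).
General solution: c_1e^(5t)(2,1) + c_2e^(t)(-1,-1).
Applying x_1(0)=2, x_2(0)=3 gives c_1=-1, c_2=-4.

x_1(t) = -2e^(5t) + 4e^(t), x_2(t) = -e^(5t) + 4e^(t)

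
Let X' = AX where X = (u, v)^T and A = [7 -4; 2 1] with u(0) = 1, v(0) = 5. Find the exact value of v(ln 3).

-729

A = [[7,-4],[2,1]]; eigenvalues λ = 5, 3.
Eigenvectors: (2,1) for λ=5, (-1,-1) for λ=3.
From the initial condition, c_1 = -4, c_2 = -9.
v(ln 3) = (-4)(3^5)(1) + (-9)(3^3)(-1) = -729.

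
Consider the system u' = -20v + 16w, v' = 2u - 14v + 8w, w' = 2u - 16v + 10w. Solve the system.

u(t) = 2K_1e^(-2t) + 4K_2e^(2t) + K_3e^(-4t), v(t) = K_1e^(-2t) + 2K_2e^(2t) + K_3e^(-4t), w(t) = K_1e^(-2t) + 3K_2e^(2t) + K_3e^(-4t)

Coefficient matrix A = [[0, -20, 16], [2, -14, 8], [2, -16, 10]].
det(A - λI) = 0 gives eigenvalues λ = -2, 2, -4.
For λ=-2: eigenvector (2,1,1).
For λ=2: eigenvector (4,2,3).
For λ=-4: eigenvector (1,1,1).
General solution: K_1e^(-2t)(2,1,1) + K_2e^(2t)(4,2,3) + K_3e^(-4t)(1,1,1).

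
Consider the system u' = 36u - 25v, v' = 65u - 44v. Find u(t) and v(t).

Coefficient matrix A = [[36, -25], [65, -44]].
Characteristic polynomial det(A - λI) = λ^2 + 8λ + 41 = 0.
Eigenvalues λ = -4 ± 5i (complex conjugate pair).
For λ=-4+5i: an eigenvector is (1,2) - i(-2,-3) = (1 + 2i, 2 + 3i).
A real fundamental pair from Re and Im of e^((-4+5i)t)v: X_1 = e^(-4t)(cos(5t)·(1,2) + sin(5t)·(-2,-3)), X_2 = e^(-4t)(sin(5t)·(1,2) - cos(5t)·(-2,-3)).
General solution: K_1X_1 + K_2X_2.

u(t) = -2K_1e^(-4t)sin(5t) + K_1e^(-4t)cos(5t) + K_2e^(-4t)sin(5t) + 2K_2e^(-4t)cos(5t), v(t) = -3K_1e^(-4t)sin(5t) + 2K_1e^(-4t)cos(5t) + 2K_2e^(-4t)sin(5t) + 3K_2e^(-4t)cos(5t)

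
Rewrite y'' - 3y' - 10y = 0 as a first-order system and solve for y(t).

Let x_1 = y, x_2 = y'. Then x_1' = x_2 and x_2' = 10x_1 + 3x_2.
A = [[0,1],[10,3]]; det(A-λI) = λ^2 - 3λ - 10.
Eigenvalues λ = 5, -2 with eigenvectors (1,5), (1,-2).

y(t) = C_1e^(5t) + C_2e^(-2t)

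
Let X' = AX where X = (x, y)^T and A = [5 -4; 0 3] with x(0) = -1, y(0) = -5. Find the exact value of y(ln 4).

-320

A = [[5,-4],[0,3]]; eigenvalues λ = 3, 5.
Eigenvectors: (-2,-1) for λ=3, (1,0) for λ=5.
From the initial condition, c_1 = 5, c_2 = 9.
y(ln 4) = (5)(4^3)(-1) + (9)(4^5)(0) = -320.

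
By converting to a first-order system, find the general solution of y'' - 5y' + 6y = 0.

Let x_1 = y, x_2 = y'. Then x_1' = x_2 and x_2' = -6x_1 + 5x_2.
A = [[0,1],[-6,5]]; det(A-λI) = λ^2 - 5λ + 6.
Eigenvalues λ = 2, 3 with eigenvectors (1,2), (1,3).

y(t) = c_1e^(2t) + c_2e^(3t)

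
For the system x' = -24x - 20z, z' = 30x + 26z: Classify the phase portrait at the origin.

saddle

A = [[-24,-20],[30,26]]; det(A-λI) = λ^2 - 2λ - 24.
λ = 6, -4: opposite signs.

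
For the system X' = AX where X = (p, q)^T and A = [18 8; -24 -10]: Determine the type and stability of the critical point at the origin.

unstable node

A = [[18,8],[-24,-10]]; det(A-λI) = λ^2 - 8λ + 12.
λ = 2, 6: both positive.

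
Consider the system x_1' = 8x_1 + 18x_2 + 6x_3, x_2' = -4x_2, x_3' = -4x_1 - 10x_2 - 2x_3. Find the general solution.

x_1(t) = -2c_1e^(-4t) + c_2e^(2t) + 3c_3e^(4t), x_2(t) = c_1e^(-4t), x_3(t) = c_1e^(-4t) - c_2e^(2t) - 2c_3e^(4t)

Coefficient matrix A = [[8, 18, 6], [0, -4, 0], [-4, -10, -2]].
det(A - λI) = 0 gives eigenvalues λ = -4, 2, 4.
For λ=-4: eigenvector (-2,1,1).
For λ=2: eigenvector (1,0,-1).
For λ=4: eigenvector (3,0,-2).
General solution: c_1e^(-4t)(-2,1,1) + c_2e^(2t)(1,0,-1) + c_3e^(4t)(3,0,-2).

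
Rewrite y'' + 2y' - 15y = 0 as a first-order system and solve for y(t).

Let x_1 = y, x_2 = y'. Then x_1' = x_2 and x_2' = 15x_1 - 2x_2.
A = [[0,1],[15,-2]]; det(A-λI) = λ^2 + 2λ - 15.
Eigenvalues λ = -5, 3 with eigenvectors (1,-5), (1,3).

y(t) = K_1e^(-5t) + K_2e^(3t)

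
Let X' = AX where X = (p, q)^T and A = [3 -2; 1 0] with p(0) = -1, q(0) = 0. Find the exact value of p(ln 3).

A = [[3,-2],[1,0]]; eigenvalues λ = 1, 2.
Eigenvectors: (1,1) for λ=1, (2,1) for λ=2.
From the initial condition, c_1 = 1, c_2 = -1.
p(ln 3) = (1)(3^1)(1) + (-1)(3^2)(2) = -15.

-15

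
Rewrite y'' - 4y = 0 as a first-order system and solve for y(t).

y(t) = K_1e^(2t) + K_2e^(-2t)

Let x_1 = y, x_2 = y'. Then x_1' = x_2 and x_2' = 4x_1.
A = [[0,1],[4,0]]; det(A-λI) = λ^2 - 4.
Eigenvalues λ = 2, -2 with eigenvectors (1,2), (1,-2).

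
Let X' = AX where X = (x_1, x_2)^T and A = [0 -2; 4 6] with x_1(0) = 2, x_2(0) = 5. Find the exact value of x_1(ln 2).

-76

A = [[0,-2],[4,6]]; eigenvalues λ = 4, 2.
Eigenvectors: (-1,2) for λ=4, (1,-1) for λ=2.
From the initial condition, c_1 = 7, c_2 = 9.
x_1(ln 2) = (7)(2^4)(-1) + (9)(2^2)(1) = -76.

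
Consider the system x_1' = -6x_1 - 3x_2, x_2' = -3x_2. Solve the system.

Coefficient matrix A = [[-6, -3], [0, -3]].
Characteristic polynomial det(A - λI) = λ^2 + 9λ + 18 = 0.
Eigenvalues λ = -3, -6.
For λ=-3: (A-λI) row 1 is [-3, -3], so an eigenvector is (1, -1).
For λ=-6: (A-λI) row 1 is [0, -3], so an eigenvector is (-1, 0).
General solution: C_1e^(-3t)(1,-1) + C_2e^(-6t)(-1,0).

x_1(t) = C_1e^(-3t) - C_2e^(-6t), x_2(t) = -C_1e^(-3t)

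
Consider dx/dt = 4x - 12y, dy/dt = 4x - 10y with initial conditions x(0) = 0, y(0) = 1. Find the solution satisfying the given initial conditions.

x(t) = -6e^(-2t) + 6e^(-4t), y(t) = -3e^(-2t) + 4e^(-4t)

Coefficient matrix A = [[4, -12], [4, -10]].
Characteristic polynomial det(A - λI) = λ^2 + 6λ + 8 = 0.
Eigenvalues λ = -4, -2.
For λ=-4: (A-λI) row 1 is [8, -12], so an eigenvector is (-3, -2).
For λ=-2: (A-λI) row 1 is [6, -12], so an eigenvector is (-2, -1).
General solution: c_1e^(-4t)(-3,-2) + c_2e^(-2t)(-2,-1).
Applying x(0)=0, y(0)=1 gives c_1=-2, c_2=3.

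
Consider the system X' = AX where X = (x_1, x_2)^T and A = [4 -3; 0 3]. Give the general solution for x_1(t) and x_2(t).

Coefficient matrix A = [[4, -3], [0, 3]].
Characteristic polynomial det(A - λI) = λ^2 - 7λ + 12 = 0.
Eigenvalues λ = 4, 3.
For λ=4: (A-λI) row 1 is [0, -3], so an eigenvector is (-1, 0).
For λ=3: (A-λI) row 1 is [1, -3], so an eigenvector is (3, 1).
General solution: K_1e^(4t)(-1,0) + K_2e^(3t)(3,1).

x_1(t) = -K_1e^(4t) + 3K_2e^(3t), x_2(t) = K_2e^(3t)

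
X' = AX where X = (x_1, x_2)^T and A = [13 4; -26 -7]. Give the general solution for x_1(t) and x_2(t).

x_1(t) = K_1e^(3t)sin(2t) + K_1e^(3t)cos(2t) + K_2e^(3t)sin(2t) - K_2e^(3t)cos(2t), x_2(t) = -3K_1e^(3t)sin(2t) - 2K_1e^(3t)cos(2t) - 2K_2e^(3t)sin(2t) + 3K_2e^(3t)cos(2t)

Coefficient matrix A = [[13, 4], [-26, -7]].
Characteristic polynomial det(A - λI) = λ^2 - 6λ + 13 = 0.
Eigenvalues λ = 3 ± 2i (complex conjugate pair).
For λ=3+2i: an eigenvector is (1,-2) - i(1,-3) = (1 - i, -2 + 3i).
A real fundamental pair from Re and Im of e^((3+2i)t)v: X_1 = e^(3t)(cos(2t)·(1,-2) + sin(2t)·(1,-3)), X_2 = e^(3t)(sin(2t)·(1,-2) - cos(2t)·(1,-3)).
General solution: K_1X_1 + K_2X_2.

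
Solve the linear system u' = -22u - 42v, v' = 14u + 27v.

Coefficient matrix A = [[-22, -42], [14, 27]].
Characteristic polynomial det(A - λI) = λ^2 - 5λ - 6 = 0.
Eigenvalues λ = -1, 6.
For λ=-1: (A-λI) row 1 is [-21, -42], so an eigenvector is (2, -1).
For λ=6: (A-λI) row 1 is [-28, -42], so an eigenvector is (3, -2).
General solution: c_1e^(-t)(2,-1) + c_2e^(6t)(3,-2).

u(t) = 2c_1e^(-t) + 3c_2e^(6t), v(t) = -c_1e^(-t) - 2c_2e^(6t)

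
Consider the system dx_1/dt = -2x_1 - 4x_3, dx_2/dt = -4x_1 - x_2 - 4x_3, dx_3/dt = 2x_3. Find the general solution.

Coefficient matrix A = [[-2, 0, -4], [-4, -1, -4], [0, 0, 2]].
det(A - λI) = 0 gives eigenvalues λ = -2, -1, 2.
For λ=-2: eigenvector (1,4,0).
For λ=-1: eigenvector (0,1,0).
For λ=2: eigenvector (-1,0,1).
General solution: C_1e^(-2t)(1,4,0) + C_2e^(-t)(0,1,0) + C_3e^(2t)(-1,0,1).

x_1(t) = C_1e^(-2t) - C_3e^(2t), x_2(t) = 4C_1e^(-2t) + C_2e^(-t), x_3(t) = C_3e^(2t)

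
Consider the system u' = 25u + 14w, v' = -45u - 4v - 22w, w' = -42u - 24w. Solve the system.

u(t) = K_1e^(-3t) + 2K_3e^(4t), v(t) = -K_1e^(-3t) + K_2e^(-4t) - 3K_3e^(4t), w(t) = -2K_1e^(-3t) - 3K_3e^(4t)

Coefficient matrix A = [[25, 0, 14], [-45, -4, -22], [-42, 0, -24]].
det(A - λI) = 0 gives eigenvalues λ = -3, -4, 4.
For λ=-3: eigenvector (1,-1,-2).
For λ=-4: eigenvector (0,1,0).
For λ=4: eigenvector (2,-3,-3).
General solution: K_1e^(-3t)(1,-1,-2) + K_2e^(-4t)(0,1,0) + K_3e^(4t)(2,-3,-3).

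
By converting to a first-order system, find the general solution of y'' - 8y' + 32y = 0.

Let x_1 = y, x_2 = y'. Then x_1' = x_2 and x_2' = -32x_1 + 8x_2.
A = [[0,1],[-32,8]]; det(A-λI) = λ^2 - 8λ + 32.
Eigenvalues λ = 4 ± 4i.

y(t) = c_1e^(4t)cos(4t) + c_2e^(4t)sin(4t)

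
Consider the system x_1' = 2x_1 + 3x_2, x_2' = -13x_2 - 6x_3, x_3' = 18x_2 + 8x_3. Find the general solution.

x_1(t) = C_1e^(2t) + C_2e^(-t) + C_3e^(-4t), x_2(t) = -C_2e^(-t) - 2C_3e^(-4t), x_3(t) = 2C_2e^(-t) + 3C_3e^(-4t)

Coefficient matrix A = [[2, 3, 0], [0, -13, -6], [0, 18, 8]].
det(A - λI) = 0 gives eigenvalues λ = 2, -1, -4.
For λ=2: eigenvector (1,0,0).
For λ=-1: eigenvector (1,-1,2).
For λ=-4: eigenvector (1,-2,3).
General solution: C_1e^(2t)(1,0,0) + C_2e^(-t)(1,-1,2) + C_3e^(-4t)(1,-2,3).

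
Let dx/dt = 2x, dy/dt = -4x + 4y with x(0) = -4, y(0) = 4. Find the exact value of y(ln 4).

2944

A = [[2,0],[-4,4]]; eigenvalues λ = 2, 4.
Eigenvectors: (-1,-2) for λ=2, (0,1) for λ=4.
From the initial condition, c_1 = 4, c_2 = 12.
y(ln 4) = (4)(4^2)(-2) + (12)(4^4)(1) = 2944.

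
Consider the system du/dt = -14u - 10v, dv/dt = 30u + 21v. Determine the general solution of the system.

u(t) = -c_1e^(6t) - 2c_2e^(t), v(t) = 2c_1e^(6t) + 3c_2e^(t)

Coefficient matrix A = [[-14, -10], [30, 21]].
Characteristic polynomial det(A - λI) = λ^2 - 7λ + 6 = 0.
Eigenvalues λ = 6, 1.
For λ=6: (A-λI) row 1 is [-20, -10], so an eigenvector is (-1, 2).
For λ=1: (A-λI) row 1 is [-15, -10], so an eigenvector is (-2, 3).
General solution: c_1e^(6t)(-1,2) + c_2e^(t)(-2,3).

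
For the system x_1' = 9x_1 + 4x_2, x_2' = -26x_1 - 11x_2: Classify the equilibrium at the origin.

stable spiral

A = [[9,4],[-26,-11]]; det(A-λI) = λ^2 + 2λ + 5.
λ = -1 ± 2i: negative real part.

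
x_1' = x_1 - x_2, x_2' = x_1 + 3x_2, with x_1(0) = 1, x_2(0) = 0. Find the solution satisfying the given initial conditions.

x_1(t) = -te^(2t) + e^(2t), x_2(t) = te^(2t)

Coefficient matrix A = [[1, -1], [1, 3]].
Characteristic polynomial det(A - λI) = λ^2 - 4λ + 4 = 0.
Single eigenvalue λ = 2 with algebraic multiplicity 2.
Eigenvector v = (1,-1); generalized eigenvector w with (A-λI)w=v is (-3,2).
General solution: e^(2t)[c_1·v + c_2·(t·v + w)].
Applying x_1(0)=1, x_2(0)=0 gives c_1=-2, c_2=-1.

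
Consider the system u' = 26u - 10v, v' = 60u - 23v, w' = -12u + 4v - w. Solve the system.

Coefficient matrix A = [[26, -10, 0], [60, -23, 0], [-12, 4, -1]].
det(A - λI) = 0 gives eigenvalues λ = 2, -1, 1.
For λ=2: eigenvector (5,12,-4).
For λ=-1: eigenvector (0,0,1).
For λ=1: eigenvector (2,5,-2).
General solution: C_1e^(2t)(5,12,-4) + C_2e^(-t)(0,0,1) + C_3e^(t)(2,5,-2).

u(t) = 5C_1e^(2t) + 2C_3e^(t), v(t) = 12C_1e^(2t) + 5C_3e^(t), w(t) = -4C_1e^(2t) + C_2e^(-t) - 2C_3e^(t)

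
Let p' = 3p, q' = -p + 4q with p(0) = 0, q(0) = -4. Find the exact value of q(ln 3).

-324

A = [[3,0],[-1,4]]; eigenvalues λ = 4, 3.
Eigenvectors: (0,-1) for λ=4, (1,1) for λ=3.
From the initial condition, c_1 = 4, c_2 = 0.
q(ln 3) = (4)(3^4)(-1) + (0)(3^3)(1) = -324.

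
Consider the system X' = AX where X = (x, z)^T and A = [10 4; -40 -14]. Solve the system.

x(t) = C_1e^(-2t)cos(4t) + C_2e^(-2t)sin(4t), z(t) = -C_1e^(-2t)sin(4t) - 3C_1e^(-2t)cos(4t) - 3C_2e^(-2t)sin(4t) + C_2e^(-2t)cos(4t)

Coefficient matrix A = [[10, 4], [-40, -14]].
Characteristic polynomial det(A - λI) = λ^2 + 4λ + 20 = 0.
Eigenvalues λ = -2 ± 4i (complex conjugate pair).
For λ=-2+4i: an eigenvector is (1,-3) - i(0,-1) = (1, -3 + i).
A real fundamental pair from Re and Im of e^((-2+4i)t)v: X_1 = e^(-2t)(cos(4t)·(1,-3) + sin(4t)·(0,-1)), X_2 = e^(-2t)(sin(4t)·(1,-3) - cos(4t)·(0,-1)).
General solution: C_1X_1 + C_2X_2.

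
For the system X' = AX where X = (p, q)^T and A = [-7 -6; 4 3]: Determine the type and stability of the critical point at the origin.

A = [[-7,-6],[4,3]]; det(A-λI) = λ^2 + 4λ + 3.
λ = -1, -3: both negative.

stable node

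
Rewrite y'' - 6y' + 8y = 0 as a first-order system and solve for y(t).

y(t) = K_1e^(2t) + K_2e^(4t)

Let x_1 = y, x_2 = y'. Then x_1' = x_2 and x_2' = -8x_1 + 6x_2.
A = [[0,1],[-8,6]]; det(A-λI) = λ^2 - 6λ + 8.
Eigenvalues λ = 2, 4 with eigenvectors (1,2), (1,4).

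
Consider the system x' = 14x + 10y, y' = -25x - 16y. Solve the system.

x(t) = K_1e^(-t)sin(5t) - K_1e^(-t)cos(5t) - K_2e^(-t)sin(5t) - K_2e^(-t)cos(5t), y(t) = -K_1e^(-t)sin(5t) + 2K_1e^(-t)cos(5t) + 2K_2e^(-t)sin(5t) + K_2e^(-t)cos(5t)

Coefficient matrix A = [[14, 10], [-25, -16]].
Characteristic polynomial det(A - λI) = λ^2 + 2λ + 26 = 0.
Eigenvalues λ = -1 ± 5i (complex conjugate pair).
For λ=-1+5i: an eigenvector is (-1,2) - i(1,-1) = (-1 - i, 2 + i).
A real fundamental pair from Re and Im of e^((-1+5i)t)v: X_1 = e^(-t)(cos(5t)·(-1,2) + sin(5t)·(1,-1)), X_2 = e^(-t)(sin(5t)·(-1,2) - cos(5t)·(1,-1)).
General solution: K_1X_1 + K_2X_2.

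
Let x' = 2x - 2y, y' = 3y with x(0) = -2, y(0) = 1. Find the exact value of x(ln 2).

A = [[2,-2],[0,3]]; eigenvalues λ = 2, 3.
Eigenvectors: (-1,0) for λ=2, (2,-1) for λ=3.
From the initial condition, c_1 = 0, c_2 = -1.
x(ln 2) = (0)(2^2)(-1) + (-1)(2^3)(2) = -16.

-16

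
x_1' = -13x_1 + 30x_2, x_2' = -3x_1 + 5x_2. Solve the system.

x_1(t) = c_1e^(-4t)sin(3t) + 3c_1e^(-4t)cos(3t) + 3c_2e^(-4t)sin(3t) - c_2e^(-4t)cos(3t), x_2(t) = c_1e^(-4t)cos(3t) + c_2e^(-4t)sin(3t)

Coefficient matrix A = [[-13, 30], [-3, 5]].
Characteristic polynomial det(A - λI) = λ^2 + 8λ + 25 = 0.
Eigenvalues λ = -4 ± 3i (complex conjugate pair).
For λ=-4+3i: an eigenvector is (3,1) - i(1,0) = (3 - i, 1).
A real fundamental pair from Re and Im of e^((-4+3i)t)v: X_1 = e^(-4t)(cos(3t)·(3,1) + sin(3t)·(1,0)), X_2 = e^(-4t)(sin(3t)·(3,1) - cos(3t)·(1,0)).
General solution: c_1X_1 + c_2X_2.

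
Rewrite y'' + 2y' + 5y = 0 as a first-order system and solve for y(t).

y(t) = K_1e^(-t)cos(2t) + K_2e^(-t)sin(2t)

Let x_1 = y, x_2 = y'. Then x_1' = x_2 and x_2' = -5x_1 - 2x_2.
A = [[0,1],[-5,-2]]; det(A-λI) = λ^2 + 2λ + 5.
Eigenvalues λ = -1 ± 2i.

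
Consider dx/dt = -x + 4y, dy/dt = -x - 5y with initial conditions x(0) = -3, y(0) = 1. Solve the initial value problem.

x(t) = -2te^(-3t) - 3e^(-3t), y(t) = te^(-3t) + e^(-3t)

Coefficient matrix A = [[-1, 4], [-1, -5]].
Characteristic polynomial det(A - λI) = λ^2 + 6λ + 9 = 0.
Single eigenvalue λ = -3 with algebraic multiplicity 2.
Eigenvector v = (-2,1); generalized eigenvector w with (A-λI)w=v is (1,-1).
General solution: e^(-3t)[K_1·v + K_2·(t·v + w)].
Applying x(0)=-3, y(0)=1 gives K_1=2, K_2=1.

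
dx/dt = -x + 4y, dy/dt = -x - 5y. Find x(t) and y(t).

Coefficient matrix A = [[-1, 4], [-1, -5]].
Characteristic polynomial det(A - λI) = λ^2 + 6λ + 9 = 0.
Single eigenvalue λ = -3 with algebraic multiplicity 2.
Eigenvector v = (2,-1); generalized eigenvector w with (A-λI)w=v is (3,-1).
General solution: e^(-3t)[c_1·v + c_2·(t·v + w)].

x(t) = 2c_1e^(-3t) + 2c_2te^(-3t) + 3c_2e^(-3t), y(t) = -c_1e^(-3t) - c_2te^(-3t) - c_2e^(-3t)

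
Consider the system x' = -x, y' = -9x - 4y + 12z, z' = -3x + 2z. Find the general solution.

x(t) = C_3e^(-t), y(t) = 2C_1e^(2t) + C_2e^(-4t) + C_3e^(-t), z(t) = C_1e^(2t) + C_3e^(-t)

Coefficient matrix A = [[-1, 0, 0], [-9, -4, 12], [-3, 0, 2]].
det(A - λI) = 0 gives eigenvalues λ = 2, -4, -1.
For λ=2: eigenvector (0,2,1).
For λ=-4: eigenvector (0,1,0).
For λ=-1: eigenvector (1,1,1).
General solution: C_1e^(2t)(0,2,1) + C_2e^(-4t)(0,1,0) + C_3e^(-t)(1,1,1).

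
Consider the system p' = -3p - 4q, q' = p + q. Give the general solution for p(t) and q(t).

p(t) = 2K_1e^(-t) + 2K_2te^(-t) + K_2e^(-t), q(t) = -K_1e^(-t) - K_2te^(-t) - K_2e^(-t)

Coefficient matrix A = [[-3, -4], [1, 1]].
Characteristic polynomial det(A - λI) = λ^2 + 2λ + 1 = 0.
Single eigenvalue λ = -1 with algebraic multiplicity 2.
Eigenvector v = (2,-1); generalized eigenvector w with (A-λI)w=v is (1,-1).
General solution: e^(-t)[K_1·v + K_2·(t·v + w)].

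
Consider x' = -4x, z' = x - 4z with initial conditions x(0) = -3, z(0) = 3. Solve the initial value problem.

Coefficient matrix A = [[-4, 0], [1, -4]].
Characteristic polynomial det(A - λI) = λ^2 + 8λ + 16 = 0.
Single eigenvalue λ = -4 with algebraic multiplicity 2.
Eigenvector v = (0,-1); generalized eigenvector w with (A-λI)w=v is (-1,-2).
General solution: e^(-4t)[K_1·v + K_2·(t·v + w)].
Applying x(0)=-3, z(0)=3 gives K_1=-9, K_2=3.

x(t) = -3e^(-4t), z(t) = -3te^(-4t) + 3e^(-4t)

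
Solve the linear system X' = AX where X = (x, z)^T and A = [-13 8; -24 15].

Coefficient matrix A = [[-13, 8], [-24, 15]].
Characteristic polynomial det(A - λI) = λ^2 - 2λ - 3 = 0.
Eigenvalues λ = 3, -1.
For λ=3: (A-λI) row 1 is [-16, 8], so an eigenvector is (1, 2).
For λ=-1: (A-λI) row 1 is [-12, 8], so an eigenvector is (2, 3).
General solution: C_1e^(3t)(1,2) + C_2e^(-t)(2,3).

x(t) = C_1e^(3t) + 2C_2e^(-t), z(t) = 2C_1e^(3t) + 3C_2e^(-t)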